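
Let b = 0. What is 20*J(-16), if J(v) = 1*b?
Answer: 0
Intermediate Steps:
J(v) = 0 (J(v) = 1*0 = 0)
20*J(-16) = 20*0 = 0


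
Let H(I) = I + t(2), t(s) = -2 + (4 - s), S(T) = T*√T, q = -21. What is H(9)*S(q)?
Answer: -189*I*√21 ≈ -866.11*I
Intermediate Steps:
S(T) = T^(3/2)
t(s) = 2 - s
H(I) = I (H(I) = I + (2 - 1*2) = I + (2 - 2) = I + 0 = I)
H(9)*S(q) = 9*(-21)^(3/2) = 9*(-21*I*√21) = -189*I*√21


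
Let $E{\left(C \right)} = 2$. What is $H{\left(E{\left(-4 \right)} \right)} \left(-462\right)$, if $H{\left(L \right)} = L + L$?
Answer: $-1848$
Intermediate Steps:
$H{\left(L \right)} = 2 L$
$H{\left(E{\left(-4 \right)} \right)} \left(-462\right) = 2 \cdot 2 \left(-462\right) = 4 \left(-462\right) = -1848$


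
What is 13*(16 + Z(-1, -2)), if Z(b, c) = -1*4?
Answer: 156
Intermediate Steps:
Z(b, c) = -4
13*(16 + Z(-1, -2)) = 13*(16 - 4) = 13*12 = 156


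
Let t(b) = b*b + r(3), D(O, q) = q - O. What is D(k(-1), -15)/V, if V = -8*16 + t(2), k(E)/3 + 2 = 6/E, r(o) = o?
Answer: -9/121 ≈ -0.074380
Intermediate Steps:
k(E) = -6 + 18/E (k(E) = -6 + 3*(6/E) = -6 + 18/E)
t(b) = 3 + b² (t(b) = b*b + 3 = b² + 3 = 3 + b²)
V = -121 (V = -8*16 + (3 + 2²) = -128 + (3 + 4) = -128 + 7 = -121)
D(k(-1), -15)/V = (-15 - (-6 + 18/(-1)))/(-121) = (-15 - (-6 + 18*(-1)))*(-1/121) = (-15 - (-6 - 18))*(-1/121) = (-15 - 1*(-24))*(-1/121) = (-15 + 24)*(-1/121) = 9*(-1/121) = -9/121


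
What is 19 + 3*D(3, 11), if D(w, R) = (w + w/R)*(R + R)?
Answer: 235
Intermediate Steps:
D(w, R) = 2*R*(w + w/R) (D(w, R) = (w + w/R)*(2*R) = 2*R*(w + w/R))
19 + 3*D(3, 11) = 19 + 3*(2*3*(1 + 11)) = 19 + 3*(2*3*12) = 19 + 3*72 = 19 + 216 = 235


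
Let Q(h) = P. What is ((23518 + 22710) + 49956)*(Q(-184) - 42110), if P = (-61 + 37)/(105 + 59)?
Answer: -166063214944/41 ≈ -4.0503e+9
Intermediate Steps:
P = -6/41 (P = -24/164 = -24*1/164 = -6/41 ≈ -0.14634)
Q(h) = -6/41
((23518 + 22710) + 49956)*(Q(-184) - 42110) = ((23518 + 22710) + 49956)*(-6/41 - 42110) = (46228 + 49956)*(-1726516/41) = 96184*(-1726516/41) = -166063214944/41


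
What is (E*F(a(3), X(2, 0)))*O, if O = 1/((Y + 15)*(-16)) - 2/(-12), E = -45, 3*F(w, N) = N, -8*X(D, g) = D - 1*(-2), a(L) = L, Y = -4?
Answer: 425/352 ≈ 1.2074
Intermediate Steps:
X(D, g) = -¼ - D/8 (X(D, g) = -(D - 1*(-2))/8 = -(D + 2)/8 = -(2 + D)/8 = -¼ - D/8)
F(w, N) = N/3
O = 85/528 (O = 1/((-4 + 15)*(-16)) - 2/(-12) = -1/16/11 - 2*(-1/12) = (1/11)*(-1/16) + ⅙ = -1/176 + ⅙ = 85/528 ≈ 0.16098)
(E*F(a(3), X(2, 0)))*O = -15*(-¼ - ⅛*2)*(85/528) = -15*(-¼ - ¼)*(85/528) = -15*(-1)/2*(85/528) = -45*(-⅙)*(85/528) = (15/2)*(85/528) = 425/352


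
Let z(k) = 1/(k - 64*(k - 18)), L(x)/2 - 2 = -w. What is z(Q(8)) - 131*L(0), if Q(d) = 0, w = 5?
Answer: 905473/1152 ≈ 786.00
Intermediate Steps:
L(x) = -6 (L(x) = 4 + 2*(-1*5) = 4 + 2*(-5) = 4 - 10 = -6)
z(k) = 1/(1152 - 63*k) (z(k) = 1/(k - 64*(-18 + k)) = 1/(k + (1152 - 64*k)) = 1/(1152 - 63*k))
z(Q(8)) - 131*L(0) = -1/(-1152 + 63*0) - 131*(-6) = -1/(-1152 + 0) + 786 = -1/(-1152) + 786 = -1*(-1/1152) + 786 = 1/1152 + 786 = 905473/1152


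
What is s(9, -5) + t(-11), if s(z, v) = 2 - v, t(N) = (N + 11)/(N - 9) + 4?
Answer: 11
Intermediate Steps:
t(N) = 4 + (11 + N)/(-9 + N) (t(N) = (11 + N)/(-9 + N) + 4 = 4 + (11 + N)/(-9 + N))
s(9, -5) + t(-11) = (2 - 1*(-5)) + 5*(-5 - 11)/(-9 - 11) = (2 + 5) + 5*(-16)/(-20) = 7 + 5*(-1/20)*(-16) = 7 + 4 = 11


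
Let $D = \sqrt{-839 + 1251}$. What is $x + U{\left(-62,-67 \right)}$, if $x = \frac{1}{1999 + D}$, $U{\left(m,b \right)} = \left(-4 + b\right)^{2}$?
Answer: $\frac{20141766148}{3995589} - \frac{2 \sqrt{103}}{3995589} \approx 5041.0$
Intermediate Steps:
$D = 2 \sqrt{103}$ ($D = \sqrt{412} = 2 \sqrt{103} \approx 20.298$)
$x = \frac{1}{1999 + 2 \sqrt{103}} \approx 0.00049522$
$x + U{\left(-62,-67 \right)} = \left(\frac{1999}{3995589} - \frac{2 \sqrt{103}}{3995589}\right) + \left(-4 - 67\right)^{2} = \left(\frac{1999}{3995589} - \frac{2 \sqrt{103}}{3995589}\right) + \left(-71\right)^{2} = \left(\frac{1999}{3995589} - \frac{2 \sqrt{103}}{3995589}\right) + 5041 = \frac{20141766148}{3995589} - \frac{2 \sqrt{103}}{3995589}$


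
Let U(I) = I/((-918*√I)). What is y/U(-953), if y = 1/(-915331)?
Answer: -54*I*√953/51312379 ≈ -3.2488e-5*I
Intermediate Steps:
y = -1/915331 ≈ -1.0925e-6
U(I) = -√I/918 (U(I) = I*(-1/(918*√I)) = -√I/918)
y/U(-953) = -918*I*√953/953/915331 = -54*I*√953/51312379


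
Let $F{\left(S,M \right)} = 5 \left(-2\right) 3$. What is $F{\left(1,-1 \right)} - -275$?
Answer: $245$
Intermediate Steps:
$F{\left(S,M \right)} = -30$ ($F{\left(S,M \right)} = \left(-10\right) 3 = -30$)
$F{\left(1,-1 \right)} - -275 = -30 - -275 = -30 + 275 = 245$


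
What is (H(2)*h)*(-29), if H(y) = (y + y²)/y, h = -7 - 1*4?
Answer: 957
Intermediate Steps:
h = -11 (h = -7 - 4 = -11)
H(y) = (y + y²)/y
(H(2)*h)*(-29) = ((1 + 2)*(-11))*(-29) = (3*(-11))*(-29) = -33*(-29) = 957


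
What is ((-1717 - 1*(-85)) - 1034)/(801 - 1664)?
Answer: 2666/863 ≈ 3.0892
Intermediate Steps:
((-1717 - 1*(-85)) - 1034)/(801 - 1664) = ((-1717 + 85) - 1034)/(-863) = (-1632 - 1034)*(-1/863) = -2666*(-1/863) = 2666/863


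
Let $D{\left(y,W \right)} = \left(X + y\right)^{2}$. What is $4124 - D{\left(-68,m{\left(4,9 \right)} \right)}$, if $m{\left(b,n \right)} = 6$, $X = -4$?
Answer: $-1060$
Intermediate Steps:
$D{\left(y,W \right)} = \left(-4 + y\right)^{2}$
$4124 - D{\left(-68,m{\left(4,9 \right)} \right)} = 4124 - \left(-4 - 68\right)^{2} = 4124 - \left(-72\right)^{2} = 4124 - 5184 = -1060$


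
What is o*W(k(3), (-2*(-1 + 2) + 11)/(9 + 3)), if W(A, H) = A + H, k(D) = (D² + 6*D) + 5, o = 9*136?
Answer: 40086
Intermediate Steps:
o = 1224
k(D) = 5 + D² + 6*D
o*W(k(3), (-2*(-1 + 2) + 11)/(9 + 3)) = 1224*((5 + 3² + 6*3) + (-2*(-1 + 2) + 11)/(9 + 3)) = 1224*((5 + 9 + 18) + (-2*1 + 11)/12) = 1224*(32 + (-2 + 11)*(1/12)) = 1224*(32 + 9*(1/12)) = 1224*(32 + ¾) = 1224*(131/4) = 40086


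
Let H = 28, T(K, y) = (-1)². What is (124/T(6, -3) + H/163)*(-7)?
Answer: -141680/163 ≈ -869.20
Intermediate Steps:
T(K, y) = 1
(124/T(6, -3) + H/163)*(-7) = (124/1 + 28/163)*(-7) = (124*1 + 28*(1/163))*(-7) = (124 + 28/163)*(-7) = (20240/163)*(-7) = -141680/163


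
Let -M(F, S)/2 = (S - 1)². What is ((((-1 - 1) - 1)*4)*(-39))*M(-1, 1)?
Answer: 0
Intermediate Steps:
M(F, S) = -2*(-1 + S)² (M(F, S) = -2*(S - 1)² = -2*(-1 + S)²)
((((-1 - 1) - 1)*4)*(-39))*M(-1, 1) = ((((-1 - 1) - 1)*4)*(-39))*(-2*(-1 + 1)²) = (((-2 - 1)*4)*(-39))*(-2*0²) = (-3*4*(-39))*(-2*0) = -12*(-39)*0 = 468*0 = 0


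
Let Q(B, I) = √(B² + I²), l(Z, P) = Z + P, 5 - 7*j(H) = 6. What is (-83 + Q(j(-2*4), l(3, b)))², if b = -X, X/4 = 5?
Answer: (581 - √14162)²/49 ≈ 4355.9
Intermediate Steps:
X = 20 (X = 4*5 = 20)
b = -20 (b = -1*20 = -20)
j(H) = -⅐ (j(H) = 5/7 - ⅐*6 = 5/7 - 6/7 = -⅐)
l(Z, P) = P + Z
(-83 + Q(j(-2*4), l(3, b)))² = (-83 + √((-⅐)² + (-20 + 3)²))² = (-83 + √(1/49 + (-17)²))² = (-83 + √(1/49 + 289))² = (-83 + √(14162/49))² = (-83 + √14162/7)²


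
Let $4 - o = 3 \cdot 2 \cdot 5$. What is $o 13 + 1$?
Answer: $-337$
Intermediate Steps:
$o = -26$ ($o = 4 - 3 \cdot 2 \cdot 5 = 4 - 6 \cdot 5 = 4 - 30 = -26$)
$o 13 + 1 = \left(-26\right) 13 + 1 = -338 + 1 = -337$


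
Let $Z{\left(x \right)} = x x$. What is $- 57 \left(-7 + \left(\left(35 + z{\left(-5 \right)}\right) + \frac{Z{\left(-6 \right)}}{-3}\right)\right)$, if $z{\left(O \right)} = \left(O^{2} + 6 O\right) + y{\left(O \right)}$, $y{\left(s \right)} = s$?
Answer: $-342$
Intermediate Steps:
$Z{\left(x \right)} = x^{2}$
$z{\left(O \right)} = O^{2} + 7 O$ ($z{\left(O \right)} = \left(O^{2} + 6 O\right) + O = O^{2} + 7 O$)
$- 57 \left(-7 + \left(\left(35 + z{\left(-5 \right)}\right) + \frac{Z{\left(-6 \right)}}{-3}\right)\right) = - 57 \left(-7 + \left(\left(35 - 5 \left(7 - 5\right)\right) + \frac{\left(-6\right)^{2}}{-3}\right)\right) = - 57 \left(-7 + \left(\left(35 - 10\right) + 36 \left(- \frac{1}{3}\right)\right)\right) = - 57 \left(-7 + \left(\left(35 - 10\right) - 12\right)\right) = - 57 \left(-7 + \left(25 - 12\right)\right) = - 57 \left(-7 + 13\right) = \left(-57\right) 6 = -342$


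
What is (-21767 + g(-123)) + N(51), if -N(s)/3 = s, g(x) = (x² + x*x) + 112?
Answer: 8450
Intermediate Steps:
g(x) = 112 + 2*x² (g(x) = (x² + x²) + 112 = 2*x² + 112 = 112 + 2*x²)
N(s) = -3*s
(-21767 + g(-123)) + N(51) = (-21767 + (112 + 2*(-123)²)) - 3*51 = (-21767 + (112 + 2*15129)) - 153 = (-21767 + (112 + 30258)) - 153 = (-21767 + 30370) - 153 = 8603 - 153 = 8450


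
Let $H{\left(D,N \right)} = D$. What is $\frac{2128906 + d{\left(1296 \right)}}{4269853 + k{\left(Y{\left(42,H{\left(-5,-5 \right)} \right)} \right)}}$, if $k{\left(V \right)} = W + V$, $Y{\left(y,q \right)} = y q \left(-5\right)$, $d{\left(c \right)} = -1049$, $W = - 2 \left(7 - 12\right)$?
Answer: $\frac{2127857}{4270913} \approx 0.49822$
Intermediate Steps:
$W = 10$ ($W = \left(-2\right) \left(-5\right) = 10$)
$Y{\left(y,q \right)} = - 5 q y$ ($Y{\left(y,q \right)} = q y \left(-5\right) = - 5 q y$)
$k{\left(V \right)} = 10 + V$
$\frac{2128906 + d{\left(1296 \right)}}{4269853 + k{\left(Y{\left(42,H{\left(-5,-5 \right)} \right)} \right)}} = \frac{2128906 - 1049}{4269853 - \left(-10 - 1050\right)} = \frac{2127857}{4269853 + \left(10 + 1050\right)} = \frac{2127857}{4269853 + 1060} = \frac{2127857}{4270913}$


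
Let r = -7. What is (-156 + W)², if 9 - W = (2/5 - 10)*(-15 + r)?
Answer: 3207681/25 ≈ 1.2831e+5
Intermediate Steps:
W = -1011/5 (W = 9 - (2/5 - 10)*(-15 - 7) = 9 - (2*(⅕) - 10)*(-22) = 9 - (⅖ - 10)*(-22) = 9 - (-48)*(-22)/5 = 9 - 1*1056/5 = 9 - 1056/5 = -1011/5 ≈ -202.20)
(-156 + W)² = (-156 - 1011/5)² = (-1791/5)² = 3207681/25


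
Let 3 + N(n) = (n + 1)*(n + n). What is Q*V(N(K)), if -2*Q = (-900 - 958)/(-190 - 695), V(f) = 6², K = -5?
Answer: -11148/295 ≈ -37.790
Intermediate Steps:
N(n) = -3 + 2*n*(1 + n) (N(n) = -3 + (n + 1)*(n + n) = -3 + (1 + n)*(2*n) = -3 + 2*n*(1 + n))
V(f) = 36
Q = -929/885 (Q = -(-900 - 958)/(2*(-190 - 695)) = -(-929)/(-885) = -(-929)*(-1)/885 = -½*1858/885 = -929/885 ≈ -1.0497)
Q*V(N(K)) = -929/885*36 = -11148/295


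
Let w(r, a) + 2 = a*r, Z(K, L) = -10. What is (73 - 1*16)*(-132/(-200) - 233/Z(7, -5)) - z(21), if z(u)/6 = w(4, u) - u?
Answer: 24993/25 ≈ 999.72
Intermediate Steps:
w(r, a) = -2 + a*r
z(u) = -12 + 18*u (z(u) = 6*((-2 + u*4) - u) = 6*((-2 + 4*u) - u) = 6*(-2 + 3*u) = -12 + 18*u)
(73 - 1*16)*(-132/(-200) - 233/Z(7, -5)) - z(21) = (73 - 1*16)*(-132/(-200) - 233/(-10)) - (-12 + 18*21) = (73 - 16)*(-132*(-1/200) - 233*(-⅒)) - (-12 + 378) = 57*(33/50 + 233/10) - 1*366 = 57*(599/25) - 366 = 34143/25 - 366 = 24993/25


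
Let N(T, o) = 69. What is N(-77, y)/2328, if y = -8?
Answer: 23/776 ≈ 0.029639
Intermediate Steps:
N(-77, y)/2328 = 69/2328 = 69*(1/2328) = 23/776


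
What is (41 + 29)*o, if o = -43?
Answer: -3010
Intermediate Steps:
(41 + 29)*o = (41 + 29)*(-43) = 70*(-43) = -3010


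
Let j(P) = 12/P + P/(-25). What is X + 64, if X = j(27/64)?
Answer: 1330957/14400 ≈ 92.428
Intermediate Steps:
j(P) = 12/P - P/25 (j(P) = 12/P + P*(-1/25) = 12/P - P/25)
X = 409357/14400 (X = 12/((27/64)) - 27/(25*64) = 12/((27*(1/64))) - 27/(25*64) = 12/(27/64) - 1/25*27/64 = 12*(64/27) - 27/1600 = 256/9 - 27/1600 = 409357/14400 ≈ 28.428)
X + 64 = 409357/14400 + 64 = 1330957/14400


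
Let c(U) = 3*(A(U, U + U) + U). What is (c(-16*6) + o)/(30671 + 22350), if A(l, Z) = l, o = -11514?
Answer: -12090/53021 ≈ -0.22802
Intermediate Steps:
c(U) = 6*U (c(U) = 3*(U + U) = 3*(2*U) = 6*U)
(c(-16*6) + o)/(30671 + 22350) = (6*(-16*6) - 11514)/(30671 + 22350) = (6*(-96) - 11514)/53021 = (-576 - 11514)*(1/53021) = -12090*1/53021 = -12090/53021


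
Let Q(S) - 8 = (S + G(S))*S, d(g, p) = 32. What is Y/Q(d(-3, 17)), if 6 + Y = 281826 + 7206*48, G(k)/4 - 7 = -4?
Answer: 52309/118 ≈ 443.30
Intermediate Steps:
G(k) = 12 (G(k) = 28 + 4*(-4) = 28 - 16 = 12)
Y = 627708 (Y = -6 + (281826 + 7206*48) = -6 + (281826 + 345888) = -6 + 627714 = 627708)
Q(S) = 8 + S*(12 + S) (Q(S) = 8 + (S + 12)*S = 8 + (12 + S)*S = 8 + S*(12 + S))
Y/Q(d(-3, 17)) = 627708/(8 + 32² + 12*32) = 627708/(8 + 1024 + 384) = 627708/1416 = 627708*(1/1416) = 52309/118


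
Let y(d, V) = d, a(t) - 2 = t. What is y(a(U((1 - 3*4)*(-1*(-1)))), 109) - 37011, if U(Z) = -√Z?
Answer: -37009 - I*√11 ≈ -37009.0 - 3.3166*I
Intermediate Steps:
a(t) = 2 + t
y(a(U((1 - 3*4)*(-1*(-1)))), 109) - 37011 = (2 - √((1 - 3*4)*(-1*(-1)))) - 37011 = (2 - √((1 - 12)*1)) - 37011 = (2 - √(-11*1)) - 37011 = (2 - √(-11)) - 37011 = (2 - I*√11) - 37011 = -37009 - I*√11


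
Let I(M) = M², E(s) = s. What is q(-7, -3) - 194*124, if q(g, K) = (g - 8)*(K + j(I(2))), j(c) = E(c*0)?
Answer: -24011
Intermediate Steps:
j(c) = 0 (j(c) = c*0 = 0)
q(g, K) = K*(-8 + g) (q(g, K) = (g - 8)*(K + 0) = (-8 + g)*K = K*(-8 + g))
q(-7, -3) - 194*124 = -3*(-8 - 7) - 194*124 = -3*(-15) - 24056 = 45 - 24056 = -24011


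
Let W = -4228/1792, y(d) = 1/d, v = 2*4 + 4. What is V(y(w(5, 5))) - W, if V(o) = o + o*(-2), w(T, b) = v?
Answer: 437/192 ≈ 2.2760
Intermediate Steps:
v = 12 (v = 8 + 4 = 12)
w(T, b) = 12
V(o) = -o (V(o) = o - 2*o = -o)
W = -151/64 (W = -4228*1/1792 = -151/64 ≈ -2.3594)
V(y(w(5, 5))) - W = -1/12 - 1*(-151/64) = -1*1/12 + 151/64 = -1/12 + 151/64 = 437/192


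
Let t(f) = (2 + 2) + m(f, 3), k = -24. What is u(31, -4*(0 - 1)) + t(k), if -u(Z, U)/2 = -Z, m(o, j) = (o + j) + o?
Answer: 21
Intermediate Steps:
m(o, j) = j + 2*o (m(o, j) = (j + o) + o = j + 2*o)
t(f) = 7 + 2*f (t(f) = (2 + 2) + (3 + 2*f) = 4 + (3 + 2*f) = 7 + 2*f)
u(Z, U) = 2*Z (u(Z, U) = -(-2)*Z = 2*Z)
u(31, -4*(0 - 1)) + t(k) = 2*31 + (7 + 2*(-24)) = 62 + (7 - 48) = 62 - 41 = 21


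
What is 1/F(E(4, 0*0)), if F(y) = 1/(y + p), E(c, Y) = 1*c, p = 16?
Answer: 20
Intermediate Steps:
E(c, Y) = c
F(y) = 1/(16 + y) (F(y) = 1/(y + 16) = 1/(16 + y))
1/F(E(4, 0*0)) = 1/(1/(16 + 4)) = 1/(1/20) = 20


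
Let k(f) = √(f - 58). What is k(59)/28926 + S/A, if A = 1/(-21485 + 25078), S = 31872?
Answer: 3312492592897/28926 ≈ 1.1452e+8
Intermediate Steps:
k(f) = √(-58 + f)
A = 1/3593 ≈ 0.00027832
k(59)/28926 + S/A = √(-58 + 59)/28926 + 31872/(1/3593) = √1*(1/28926) + 31872*3593 = 1*(1/28926) + 114516096 = 1/28926 + 114516096 = 3312492592897/28926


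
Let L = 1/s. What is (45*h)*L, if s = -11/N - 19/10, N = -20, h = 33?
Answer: -1100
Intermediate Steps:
s = -27/20 (s = -11/(-20) - 19/10 = -11*(-1/20) - 19*⅒ = 11/20 - 19/10 = -27/20 ≈ -1.3500)
L = -20/27 (L = 1/(-27/20) = -20/27 ≈ -0.74074)
(45*h)*L = (45*33)*(-20/27) = 1485*(-20/27) = -1100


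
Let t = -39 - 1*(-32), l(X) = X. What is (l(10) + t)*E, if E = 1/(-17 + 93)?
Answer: 3/76 ≈ 0.039474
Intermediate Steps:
t = -7 (t = -39 + 32 = -7)
E = 1/76 ≈ 0.013158
(l(10) + t)*E = (10 - 7)*(1/76) = 3*(1/76) = 3/76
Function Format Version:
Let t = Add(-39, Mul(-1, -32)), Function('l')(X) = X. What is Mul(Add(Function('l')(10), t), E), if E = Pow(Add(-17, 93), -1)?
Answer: Rational(3, 76) ≈ 0.039474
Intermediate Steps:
t = -7 (t = Add(-39, 32) = -7)
E = Rational(1, 76) (E = Pow(76, -1) = Rational(1, 76) ≈ 0.013158)
Mul(Add(Function('l')(10), t), E) = Mul(Add(10, -7), Rational(1, 76)) = Mul(3, Rational(1, 76)) = Rational(3, 76)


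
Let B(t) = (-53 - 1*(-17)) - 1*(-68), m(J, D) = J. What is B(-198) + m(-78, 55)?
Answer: -46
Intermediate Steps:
B(t) = 32 (B(t) = (-53 + 17) + 68 = -36 + 68 = 32)
B(-198) + m(-78, 55) = 32 - 78 = -46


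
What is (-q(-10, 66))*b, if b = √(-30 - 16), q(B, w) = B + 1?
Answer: 9*I*√46 ≈ 61.041*I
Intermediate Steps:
q(B, w) = 1 + B
b = I*√46 (b = √(-46) = I*√46 ≈ 6.7823*I)
(-q(-10, 66))*b = (-(1 - 10))*(I*√46) = (-1*(-9))*(I*√46) = 9*(I*√46) = 9*I*√46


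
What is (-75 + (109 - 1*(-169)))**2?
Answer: 41209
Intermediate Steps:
(-75 + (109 - 1*(-169)))**2 = (-75 + (109 + 169))**2 = (-75 + 278)**2 = 203**2 = 41209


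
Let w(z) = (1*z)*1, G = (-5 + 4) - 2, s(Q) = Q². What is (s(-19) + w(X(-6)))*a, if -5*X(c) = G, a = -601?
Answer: -1086608/5 ≈ -2.1732e+5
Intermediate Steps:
G = -3 (G = -1 - 2 = -3)
X(c) = ⅗ (X(c) = -⅕*(-3) = ⅗)
w(z) = z (w(z) = z*1 = z)
(s(-19) + w(X(-6)))*a = ((-19)² + ⅗)*(-601) = (361 + ⅗)*(-601) = (1808/5)*(-601) = -1086608/5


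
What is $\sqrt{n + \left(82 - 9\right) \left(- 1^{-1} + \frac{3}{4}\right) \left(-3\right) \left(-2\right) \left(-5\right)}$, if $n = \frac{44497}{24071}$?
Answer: $\frac{\sqrt{1273198908938}}{48142} \approx 23.438$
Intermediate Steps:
$n = \frac{44497}{24071}$ ($n = 44497 \cdot \frac{1}{24071} = \frac{44497}{24071} \approx 1.8486$)
$\sqrt{n + \left(82 - 9\right) \left(- 1^{-1} + \frac{3}{4}\right) \left(-3\right) \left(-2\right) \left(-5\right)} = \sqrt{\frac{44497}{24071} + \left(82 - 9\right) \left(- 1^{-1} + \frac{3}{4}\right) \left(-3\right) \left(-2\right) \left(-5\right)} = \sqrt{\frac{44497}{24071} + 73 \left(\left(-1\right) 1 + 3 \cdot \frac{1}{4}\right) \left(-3\right) \left(-2\right) \left(-5\right)} = \sqrt{\frac{44497}{24071} + 73 \left(-1 + \frac{3}{4}\right) \left(-3\right) \left(-2\right) \left(-5\right)} = \sqrt{\frac{44497}{24071} + 73 \left(- \frac{1}{4}\right) \left(-3\right) \left(-2\right) \left(-5\right)} = \sqrt{\frac{44497}{24071} + 73 \cdot \frac{3}{4} \left(-2\right) \left(-5\right)} = \sqrt{\frac{44497}{24071} + 73 \left(\left(- \frac{3}{2}\right) \left(-5\right)\right)} = \sqrt{\frac{44497}{24071} + 73 \cdot \frac{15}{2}} = \sqrt{\frac{44497}{24071} + \frac{1095}{2}} = \sqrt{\frac{26446739}{48142}} = \frac{\sqrt{1273198908938}}{48142}$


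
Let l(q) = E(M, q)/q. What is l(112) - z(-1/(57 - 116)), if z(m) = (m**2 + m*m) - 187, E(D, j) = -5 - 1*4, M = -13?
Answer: 72874511/389872 ≈ 186.92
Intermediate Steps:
E(D, j) = -9 (E(D, j) = -5 - 4 = -9)
z(m) = -187 + 2*m**2 (z(m) = (m**2 + m**2) - 187 = 2*m**2 - 187 = -187 + 2*m**2)
l(q) = -9/q
l(112) - z(-1/(57 - 116)) = -9/112 - (-187 + 2*(-1/(57 - 116))**2) = -9*1/112 - (-187 + 2*(-1/(-59))**2) = -9/112 - (-187 + 2*(-1*(-1/59))**2) = -9/112 - (-187 + 2*(1/59)**2) = -9/112 - (-187 + 2*(1/3481)) = -9/112 - (-187 + 2/3481) = -9/112 - 1*(-650945/3481) = -9/112 + 650945/3481 = 72874511/389872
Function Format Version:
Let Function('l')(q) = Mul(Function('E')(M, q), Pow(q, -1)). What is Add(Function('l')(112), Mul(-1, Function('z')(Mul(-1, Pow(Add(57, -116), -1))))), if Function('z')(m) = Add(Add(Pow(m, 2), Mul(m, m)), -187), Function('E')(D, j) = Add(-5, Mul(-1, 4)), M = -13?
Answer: Rational(72874511, 389872) ≈ 186.92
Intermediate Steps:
Function('E')(D, j) = -9 (Function('E')(D, j) = Add(-5, -4) = -9)
Function('z')(m) = Add(-187, Mul(2, Pow(m, 2))) (Function('z')(m) = Add(Add(Pow(m, 2), Pow(m, 2)), -187) = Add(Mul(2, Pow(m, 2)), -187) = Add(-187, Mul(2, Pow(m, 2))))
Function('l')(q) = Mul(-9, Pow(q, -1))
Add(Function('l')(112), Mul(-1, Function('z')(Mul(-1, Pow(Add(57, -116), -1))))) = Add(Mul(-9, Pow(112, -1)), Mul(-1, Add(-187, Mul(2, Pow(Mul(-1, Pow(Add(57, -116), -1)), 2))))) = Add(Mul(-9, Rational(1, 112)), Mul(-1, Add(-187, Mul(2, Pow(Mul(-1, Pow(-59, -1)), 2))))) = Add(Rational(-9, 112), Mul(-1, Add(-187, Mul(2, Pow(Mul(-1, Rational(-1, 59)), 2))))) = Add(Rational(-9, 112), Mul(-1, Add(-187, Mul(2, Pow(Rational(1, 59), 2))))) = Add(Rational(-9, 112), Mul(-1, Add(-187, Mul(2, Rational(1, 3481))))) = Add(Rational(-9, 112), Mul(-1, Add(-187, Rational(2, 3481)))) = Add(Rational(-9, 112), Mul(-1, Rational(-650945, 3481))) = Add(Rational(-9, 112), Rational(650945, 3481)) = Rational(72874511, 389872)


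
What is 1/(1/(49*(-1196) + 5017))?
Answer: -53587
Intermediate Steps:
1/(1/(49*(-1196) + 5017)) = 1/(1/(-58604 + 5017)) = 1/(1/(-53587)) = 1/(-1/53587) = -53587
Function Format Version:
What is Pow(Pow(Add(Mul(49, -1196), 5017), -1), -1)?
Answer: -53587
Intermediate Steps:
Pow(Pow(Add(Mul(49, -1196), 5017), -1), -1) = Pow(Pow(Add(-58604, 5017), -1), -1) = Pow(Pow(-53587, -1), -1) = Pow(Rational(-1, 53587), -1) = -53587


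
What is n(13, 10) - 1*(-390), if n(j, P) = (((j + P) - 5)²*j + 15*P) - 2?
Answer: 4750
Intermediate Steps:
n(j, P) = -2 + 15*P + j*(-5 + P + j)² (n(j, P) = (((P + j) - 5)²*j + 15*P) - 2 = ((-5 + P + j)²*j + 15*P) - 2 = (j*(-5 + P + j)² + 15*P) - 2 = (15*P + j*(-5 + P + j)²) - 2 = -2 + 15*P + j*(-5 + P + j)²)
n(13, 10) - 1*(-390) = (-2 + 15*10 + 13*(-5 + 10 + 13)²) - 1*(-390) = (-2 + 150 + 13*18²) + 390 = (-2 + 150 + 13*324) + 390 = (-2 + 150 + 4212) + 390 = 4360 + 390 = 4750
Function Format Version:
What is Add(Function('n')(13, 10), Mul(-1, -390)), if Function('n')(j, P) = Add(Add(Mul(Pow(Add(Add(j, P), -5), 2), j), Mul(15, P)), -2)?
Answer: 4750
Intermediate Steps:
Function('n')(j, P) = Add(-2, Mul(15, P), Mul(j, Pow(Add(-5, P, j), 2))) (Function('n')(j, P) = Add(Add(Mul(Pow(Add(Add(P, j), -5), 2), j), Mul(15, P)), -2) = Add(Add(Mul(Pow(Add(-5, P, j), 2), j), Mul(15, P)), -2) = Add(Add(Mul(j, Pow(Add(-5, P, j), 2)), Mul(15, P)), -2) = Add(Add(Mul(15, P), Mul(j, Pow(Add(-5, P, j), 2))), -2) = Add(-2, Mul(15, P), Mul(j, Pow(Add(-5, P, j), 2))))
Add(Function('n')(13, 10), Mul(-1, -390)) = Add(Add(-2, Mul(15, 10), Mul(13, Pow(Add(-5, 10, 13), 2))), Mul(-1, -390)) = Add(Add(-2, 150, Mul(13, Pow(18, 2))), 390) = Add(Add(-2, 150, Mul(13, 324)), 390) = Add(Add(-2, 150, 4212), 390) = Add(4360, 390) = 4750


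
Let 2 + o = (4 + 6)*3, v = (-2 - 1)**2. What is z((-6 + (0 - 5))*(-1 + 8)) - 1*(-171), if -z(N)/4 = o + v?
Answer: 23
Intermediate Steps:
v = 9 (v = (-3)**2 = 9)
o = 28 (o = -2 + (4 + 6)*3 = -2 + 10*3 = -2 + 30 = 28)
z(N) = -148 (z(N) = -4*(28 + 9) = -4*37 = -148)
z((-6 + (0 - 5))*(-1 + 8)) - 1*(-171) = -148 - 1*(-171) = -148 + 171 = 23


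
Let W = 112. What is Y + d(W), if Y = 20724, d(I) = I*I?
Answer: 33268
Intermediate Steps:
d(I) = I²
Y + d(W) = 20724 + 112² = 20724 + 12544 = 33268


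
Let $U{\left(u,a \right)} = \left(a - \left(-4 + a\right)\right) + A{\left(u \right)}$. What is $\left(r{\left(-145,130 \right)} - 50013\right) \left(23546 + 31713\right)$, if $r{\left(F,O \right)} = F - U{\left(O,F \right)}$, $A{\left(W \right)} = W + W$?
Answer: $-2786269298$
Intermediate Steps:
$A{\left(W \right)} = 2 W$
$U{\left(u,a \right)} = 4 + 2 u$ ($U{\left(u,a \right)} = \left(a - \left(-4 + a\right)\right) + 2 u = 4 + 2 u$)
$r{\left(F,O \right)} = -4 + F - 2 O$ ($r{\left(F,O \right)} = F - \left(4 + 2 O\right) = -4 + F - 2 O$)
$\left(r{\left(-145,130 \right)} - 50013\right) \left(23546 + 31713\right) = \left(\left(-4 - 145 - 260\right) - 50013\right) \left(23546 + 31713\right) = \left(\left(-4 - 145 - 260\right) - 50013\right) 55259 = \left(-409 - 50013\right) 55259 = \left(-50422\right) 55259 = -2786269298$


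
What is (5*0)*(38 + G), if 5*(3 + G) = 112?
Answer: 0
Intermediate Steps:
G = 97/5 (G = -3 + (1/5)*112 = -3 + 112/5 = 97/5 ≈ 19.400)
(5*0)*(38 + G) = (5*0)*(38 + 97/5) = 0*(287/5) = 0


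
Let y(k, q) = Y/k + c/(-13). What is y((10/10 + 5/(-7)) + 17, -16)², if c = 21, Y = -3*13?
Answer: 37088100/2474329 ≈ 14.989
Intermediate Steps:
Y = -39
y(k, q) = -21/13 - 39/k (y(k, q) = -39/k + 21/(-13) = -39/k + 21*(-1/13) = -39/k - 21/13 = -21/13 - 39/k)
y((10/10 + 5/(-7)) + 17, -16)² = (-21/13 - 39/((10/10 + 5/(-7)) + 17))² = (-21/13 - 39/((10*(⅒) + 5*(-⅐)) + 17))² = (-21/13 - 39/((1 - 5/7) + 17))² = (-21/13 - 39/(2/7 + 17))² = (-21/13 - 39/121/7)² = (-21/13 - 39*7/121)² = (-21/13 - 273/121)² = (-6090/1573)² = 37088100/2474329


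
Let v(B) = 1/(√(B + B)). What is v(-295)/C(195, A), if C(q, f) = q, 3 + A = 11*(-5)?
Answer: -I*√590/115050 ≈ -0.00021112*I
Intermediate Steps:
A = -58 (A = -3 + 11*(-5) = -3 - 55 = -58)
v(B) = √2/(2*√B) (v(B) = 1/(√(2*B)) = 1/(√2*√B) = √2/(2*√B))
v(-295)/C(195, A) = (√2/(2*√(-295)))/195 = (√2*(-I*√295/295)/2)*(1/195) = -I*√590/590*(1/195) = -I*√590/115050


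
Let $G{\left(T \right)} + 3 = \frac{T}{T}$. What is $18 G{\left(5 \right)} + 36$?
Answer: $0$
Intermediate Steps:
$G{\left(T \right)} = -2$ ($G{\left(T \right)} = -3 + \frac{T}{T} = -3 + 1 = -2$)
$18 G{\left(5 \right)} + 36 = 18 \left(-2\right) + 36 = -36 + 36 = 0$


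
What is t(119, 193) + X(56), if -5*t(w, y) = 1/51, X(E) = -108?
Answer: -27541/255 ≈ -108.00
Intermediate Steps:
t(w, y) = -1/255 (t(w, y) = -⅕/51 = -⅕*1/51 = -1/255)
t(119, 193) + X(56) = -1/255 - 108 = -27541/255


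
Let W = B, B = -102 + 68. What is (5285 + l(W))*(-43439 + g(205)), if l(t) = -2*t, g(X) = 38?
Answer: -232325553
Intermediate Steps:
B = -34
W = -34
(5285 + l(W))*(-43439 + g(205)) = (5285 - 2*(-34))*(-43439 + 38) = (5285 + 68)*(-43401) = 5353*(-43401) = -232325553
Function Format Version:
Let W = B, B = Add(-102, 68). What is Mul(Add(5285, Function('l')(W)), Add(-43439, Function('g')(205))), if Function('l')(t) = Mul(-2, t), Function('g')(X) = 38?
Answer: -232325553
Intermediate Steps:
B = -34
W = -34
Mul(Add(5285, Function('l')(W)), Add(-43439, Function('g')(205))) = Mul(Add(5285, Mul(-2, -34)), Add(-43439, 38)) = Mul(Add(5285, 68), -43401) = Mul(5353, -43401) = -232325553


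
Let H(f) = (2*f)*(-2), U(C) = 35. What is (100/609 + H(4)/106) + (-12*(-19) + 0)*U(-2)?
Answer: 257570888/32277 ≈ 7980.0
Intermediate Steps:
H(f) = -4*f
(100/609 + H(4)/106) + (-12*(-19) + 0)*U(-2) = (100/609 - 4*4/106) + (-12*(-19) + 0)*35 = (100*(1/609) - 16*1/106) + (228 + 0)*35 = (100/609 - 8/53) + 228*35 = 428/32277 + 7980 = 257570888/32277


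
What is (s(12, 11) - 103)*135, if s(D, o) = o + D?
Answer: -10800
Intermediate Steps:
s(D, o) = D + o
(s(12, 11) - 103)*135 = ((12 + 11) - 103)*135 = (23 - 103)*135 = -80*135 = -10800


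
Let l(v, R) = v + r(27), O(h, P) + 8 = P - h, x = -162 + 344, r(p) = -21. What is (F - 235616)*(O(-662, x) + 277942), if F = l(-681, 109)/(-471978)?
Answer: -132485751132882/2017 ≈ -6.5685e+10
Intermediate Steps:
x = 182
O(h, P) = -8 + P - h (O(h, P) = -8 + (P - h) = -8 + P - h)
l(v, R) = -21 + v (l(v, R) = v - 21 = -21 + v)
F = 3/2017 (F = (-21 - 681)/(-471978) = -702*(-1/471978) = 3/2017 ≈ 0.0014874)
(F - 235616)*(O(-662, x) + 277942) = (3/2017 - 235616)*((-8 + 182 - 1*(-662)) + 277942) = -475237469*((-8 + 182 + 662) + 277942)/2017 = -475237469*(836 + 277942)/2017 = -475237469/2017*278778 = -132485751132882/2017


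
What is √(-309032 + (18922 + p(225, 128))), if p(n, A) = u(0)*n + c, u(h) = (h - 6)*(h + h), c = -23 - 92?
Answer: 5*I*√11609 ≈ 538.73*I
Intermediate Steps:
c = -115
u(h) = 2*h*(-6 + h) (u(h) = (-6 + h)*(2*h) = 2*h*(-6 + h))
p(n, A) = -115 (p(n, A) = (2*0*(-6 + 0))*n - 115 = (2*0*(-6))*n - 115 = 0*n - 115 = 0 - 115 = -115)
√(-309032 + (18922 + p(225, 128))) = √(-309032 + (18922 - 115)) = √(-309032 + 18807) = √(-290225) = 5*I*√11609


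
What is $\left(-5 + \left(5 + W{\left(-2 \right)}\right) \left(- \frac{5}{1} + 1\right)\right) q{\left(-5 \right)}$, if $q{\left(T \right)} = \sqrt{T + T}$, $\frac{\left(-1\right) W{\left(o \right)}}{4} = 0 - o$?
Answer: $7 i \sqrt{10} \approx 22.136 i$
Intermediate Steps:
$W{\left(o \right)} = 4 o$ ($W{\left(o \right)} = - 4 \left(0 - o\right) = - 4 \left(- o\right) = 4 o$)
$q{\left(T \right)} = \sqrt{2} \sqrt{T}$ ($q{\left(T \right)} = \sqrt{2 T} = \sqrt{2} \sqrt{T}$)
$\left(-5 + \left(5 + W{\left(-2 \right)}\right) \left(- \frac{5}{1} + 1\right)\right) q{\left(-5 \right)} = \left(-5 + \left(5 + 4 \left(-2\right)\right) \left(- \frac{5}{1} + 1\right)\right) \sqrt{2} \sqrt{-5} = \left(-5 + \left(5 - 8\right) \left(\left(-5\right) 1 + 1\right)\right) \sqrt{2} i \sqrt{5} = \left(-5 - 3 \left(-5 + 1\right)\right) i \sqrt{10} = \left(-5 - -12\right) i \sqrt{10} = \left(-5 + 12\right) i \sqrt{10} = 7 i \sqrt{10}$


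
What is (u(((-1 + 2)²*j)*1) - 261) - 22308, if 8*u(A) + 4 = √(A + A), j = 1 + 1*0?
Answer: -45139/2 + √2/8 ≈ -22569.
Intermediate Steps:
j = 1 (j = 1 + 0 = 1)
u(A) = -½ + √2*√A/8 (u(A) = -½ + √(A + A)/8 = -½ + √(2*A)/8 = -½ + (√2*√A)/8 = -½ + √2*√A/8)
(u(((-1 + 2)²*j)*1) - 261) - 22308 = ((-½ + √2*√(((-1 + 2)²*1)*1)/8) - 261) - 22308 = ((-½ + √2*√((1²*1)*1)/8) - 261) - 22308 = ((-½ + √2*√((1*1)*1)/8) - 261) - 22308 = ((-½ + √2*√(1*1)/8) - 261) - 22308 = ((-½ + √2*√1/8) - 261) - 22308 = ((-½ + (⅛)*√2*1) - 261) - 22308 = ((-½ + √2/8) - 261) - 22308 = (-523/2 + √2/8) - 22308 = -45139/2 + √2/8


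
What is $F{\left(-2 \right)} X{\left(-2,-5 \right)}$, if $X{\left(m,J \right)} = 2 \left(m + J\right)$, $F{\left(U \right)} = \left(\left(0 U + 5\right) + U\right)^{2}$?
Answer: $-126$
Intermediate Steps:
$F{\left(U \right)} = \left(5 + U\right)^{2}$ ($F{\left(U \right)} = \left(\left(0 + 5\right) + U\right)^{2} = \left(5 + U\right)^{2}$)
$X{\left(m,J \right)} = 2 J + 2 m$ ($X{\left(m,J \right)} = 2 \left(J + m\right) = 2 J + 2 m$)
$F{\left(-2 \right)} X{\left(-2,-5 \right)} = \left(5 - 2\right)^{2} \left(2 \left(-5\right) + 2 \left(-2\right)\right) = 3^{2} \left(-10 - 4\right) = 9 \left(-14\right) = -126$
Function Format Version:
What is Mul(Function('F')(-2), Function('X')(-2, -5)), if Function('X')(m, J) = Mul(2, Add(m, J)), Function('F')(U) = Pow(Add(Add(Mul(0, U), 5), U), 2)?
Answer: -126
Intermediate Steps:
Function('F')(U) = Pow(Add(5, U), 2) (Function('F')(U) = Pow(Add(Add(0, 5), U), 2) = Pow(Add(5, U), 2))
Function('X')(m, J) = Add(Mul(2, J), Mul(2, m)) (Function('X')(m, J) = Mul(2, Add(J, m)) = Add(Mul(2, J), Mul(2, m)))
Mul(Function('F')(-2), Function('X')(-2, -5)) = Mul(Pow(Add(5, -2), 2), Add(Mul(2, -5), Mul(2, -2))) = Mul(Pow(3, 2), Add(-10, -4)) = Mul(9, -14) = -126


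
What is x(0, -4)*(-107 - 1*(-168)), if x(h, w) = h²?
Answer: 0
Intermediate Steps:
x(0, -4)*(-107 - 1*(-168)) = 0²*(-107 - 1*(-168)) = 0*(-107 + 168) = 0*61 = 0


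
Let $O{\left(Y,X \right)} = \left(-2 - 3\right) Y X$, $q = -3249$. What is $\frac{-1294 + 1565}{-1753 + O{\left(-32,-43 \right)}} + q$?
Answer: $- \frac{28048888}{8633} \approx -3249.0$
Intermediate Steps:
$O{\left(Y,X \right)} = - 5 X Y$
$\frac{-1294 + 1565}{-1753 + O{\left(-32,-43 \right)}} + q = \frac{-1294 + 1565}{-1753 - \left(-215\right) \left(-32\right)} - 3249 = \frac{271}{-1753 - 6880} - 3249 = \frac{271}{-8633} - 3249 = 271 \left(- \frac{1}{8633}\right) - 3249 = - \frac{271}{8633} - 3249 = - \frac{28048888}{8633}$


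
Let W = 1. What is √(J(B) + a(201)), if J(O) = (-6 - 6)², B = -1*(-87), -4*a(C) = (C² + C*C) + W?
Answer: I*√80227/2 ≈ 141.62*I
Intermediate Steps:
a(C) = -¼ - C²/2 (a(C) = -((C² + C*C) + 1)/4 = -((C² + C²) + 1)/4 = -(2*C² + 1)/4 = -(1 + 2*C²)/4 = -¼ - C²/2)
B = 87
J(O) = 144 (J(O) = (-12)² = 144)
√(J(B) + a(201)) = √(144 + (-¼ - ½*201²)) = √(144 + (-¼ - ½*40401)) = √(144 + (-¼ - 40401/2)) = √(144 - 80803/4) = √(-80227/4) = I*√80227/2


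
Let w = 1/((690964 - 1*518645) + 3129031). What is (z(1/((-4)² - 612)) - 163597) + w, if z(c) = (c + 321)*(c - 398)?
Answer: -170834812838828617/586346170800 ≈ -2.9136e+5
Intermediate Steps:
z(c) = (-398 + c)*(321 + c) (z(c) = (321 + c)*(-398 + c) = (-398 + c)*(321 + c))
w = 1/3301350 (w = 1/((690964 - 518645) + 3129031) = 1/(172319 + 3129031) = 1/3301350 ≈ 3.0291e-7)
(z(1/((-4)² - 612)) - 163597) + w = ((-127758 + (1/((-4)² - 612))² - 77/((-4)² - 612)) - 163597) + 1/3301350 = ((-127758 + (1/(16 - 612))² - 77/(16 - 612)) - 163597) + 1/3301350 = ((-127758 + (1/(-596))² - 77/(-596)) - 163597) + 1/3301350 = ((-127758 + (-1/596)² - 77*(-1/596)) - 163597) + 1/3301350 = ((-127758 + 1/355216 + 77/596) - 163597) + 1/3301350 = (-45381639835/355216 - 163597) + 1/3301350 = -103493911787/355216 + 1/3301350 = -170834812838828617/586346170800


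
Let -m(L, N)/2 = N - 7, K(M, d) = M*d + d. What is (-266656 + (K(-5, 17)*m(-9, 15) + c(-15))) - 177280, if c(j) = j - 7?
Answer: -442870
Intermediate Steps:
K(M, d) = d + M*d
m(L, N) = 14 - 2*N (m(L, N) = -2*(N - 7) = -2*(-7 + N) = 14 - 2*N)
c(j) = -7 + j
(-266656 + (K(-5, 17)*m(-9, 15) + c(-15))) - 177280 = (-266656 + ((17*(1 - 5))*(14 - 2*15) + (-7 - 15))) - 177280 = (-266656 + ((17*(-4))*(14 - 30) - 22)) - 177280 = (-266656 + (-68*(-16) - 22)) - 177280 = (-266656 + (1088 - 22)) - 177280 = (-266656 + 1066) - 177280 = -265590 - 177280 = -442870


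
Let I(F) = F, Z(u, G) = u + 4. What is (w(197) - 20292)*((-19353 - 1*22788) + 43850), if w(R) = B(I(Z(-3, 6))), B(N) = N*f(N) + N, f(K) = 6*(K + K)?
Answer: -34656811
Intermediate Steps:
f(K) = 12*K (f(K) = 6*(2*K) = 12*K)
Z(u, G) = 4 + u
B(N) = N + 12*N² (B(N) = N*(12*N) + N = 12*N² + N = N + 12*N²)
w(R) = 13 (w(R) = (4 - 3)*(1 + 12*(4 - 3)) = 1*(1 + 12*1) = 1*(1 + 12) = 1*13 = 13)
(w(197) - 20292)*((-19353 - 1*22788) + 43850) = (13 - 20292)*((-19353 - 1*22788) + 43850) = -20279*((-19353 - 22788) + 43850) = -20279*(-42141 + 43850) = -20279*1709 = -34656811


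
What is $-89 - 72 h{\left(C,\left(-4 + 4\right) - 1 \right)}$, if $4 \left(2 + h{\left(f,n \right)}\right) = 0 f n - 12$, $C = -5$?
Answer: $271$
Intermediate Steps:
$h{\left(f,n \right)} = -5$ ($h{\left(f,n \right)} = -2 + \frac{0 f n - 12}{4} = -2 + \frac{0 n - 12}{4} = -2 + \frac{0 - 12}{4} = -2 + \frac{1}{4} \left(-12\right) = -2 - 3 = -5$)
$-89 - 72 h{\left(C,\left(-4 + 4\right) - 1 \right)} = -89 - -360 = -89 + 360 = 271$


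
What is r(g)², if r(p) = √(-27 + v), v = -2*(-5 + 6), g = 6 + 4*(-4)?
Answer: -29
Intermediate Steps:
g = -10 (g = 6 - 16 = -10)
v = -2 (v = -2*1 = -2)
r(p) = I*√29 (r(p) = √(-27 - 2) = √(-29) = I*√29)
r(g)² = (I*√29)² = -29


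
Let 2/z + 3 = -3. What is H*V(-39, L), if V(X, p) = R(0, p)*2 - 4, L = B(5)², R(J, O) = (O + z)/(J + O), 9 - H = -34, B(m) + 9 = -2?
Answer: -31304/363 ≈ -86.237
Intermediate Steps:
z = -⅓ (z = 2/(-3 - 3) = 2/(-6) = 2*(-⅙) = -⅓ ≈ -0.33333)
B(m) = -11 (B(m) = -9 - 2 = -11)
H = 43 (H = 9 - 1*(-34) = 9 + 34 = 43)
R(J, O) = (-⅓ + O)/(J + O) (R(J, O) = (O - ⅓)/(J + O) = (-⅓ + O)/(J + O))
L = 121 (L = (-11)² = 121)
V(X, p) = -4 + 2*(-⅓ + p)/p (V(X, p) = ((-⅓ + p)/(0 + p))*2 - 4 = ((-⅓ + p)/p)*2 - 4 = 2*(-⅓ + p)/p - 4 = -4 + 2*(-⅓ + p)/p)
H*V(-39, L) = 43*(-2 - ⅔/121) = 43*(-2 - ⅔*1/121) = 43*(-2 - 2/363) = 43*(-728/363) = -31304/363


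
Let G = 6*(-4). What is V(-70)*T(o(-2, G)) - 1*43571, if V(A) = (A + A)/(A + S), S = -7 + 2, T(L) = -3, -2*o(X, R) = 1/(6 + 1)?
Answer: -217883/5 ≈ -43577.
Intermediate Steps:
G = -24
o(X, R) = -1/14 (o(X, R) = -1/(2*(6 + 1)) = -½/7 = -½*⅐ = -1/14)
S = -5
V(A) = 2*A/(-5 + A) (V(A) = (A + A)/(A - 5) = (2*A)/(-5 + A) = 2*A/(-5 + A))
V(-70)*T(o(-2, G)) - 1*43571 = (2*(-70)/(-5 - 70))*(-3) - 1*43571 = (2*(-70)/(-75))*(-3) - 43571 = (2*(-70)*(-1/75))*(-3) - 43571 = (28/15)*(-3) - 43571 = -28/5 - 43571 = -217883/5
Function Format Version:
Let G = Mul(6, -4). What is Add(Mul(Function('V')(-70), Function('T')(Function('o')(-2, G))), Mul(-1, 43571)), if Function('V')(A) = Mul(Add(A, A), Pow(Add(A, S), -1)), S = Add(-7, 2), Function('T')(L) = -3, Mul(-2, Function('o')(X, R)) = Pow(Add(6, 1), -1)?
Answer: Rational(-217883, 5) ≈ -43577.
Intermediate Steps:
G = -24
Function('o')(X, R) = Rational(-1, 14) (Function('o')(X, R) = Mul(Rational(-1, 2), Pow(Add(6, 1), -1)) = Mul(Rational(-1, 2), Pow(7, -1)) = Mul(Rational(-1, 2), Rational(1, 7)) = Rational(-1, 14))
S = -5
Function('V')(A) = Mul(2, A, Pow(Add(-5, A), -1)) (Function('V')(A) = Mul(Add(A, A), Pow(Add(A, -5), -1)) = Mul(Mul(2, A), Pow(Add(-5, A), -1)) = Mul(2, A, Pow(Add(-5, A), -1)))
Add(Mul(Function('V')(-70), Function('T')(Function('o')(-2, G))), Mul(-1, 43571)) = Add(Mul(Mul(2, -70, Pow(Add(-5, -70), -1)), -3), Mul(-1, 43571)) = Add(Mul(Mul(2, -70, Pow(-75, -1)), -3), -43571) = Add(Mul(Mul(2, -70, Rational(-1, 75)), -3), -43571) = Add(Mul(Rational(28, 15), -3), -43571) = Add(Rational(-28, 5), -43571) = Rational(-217883, 5)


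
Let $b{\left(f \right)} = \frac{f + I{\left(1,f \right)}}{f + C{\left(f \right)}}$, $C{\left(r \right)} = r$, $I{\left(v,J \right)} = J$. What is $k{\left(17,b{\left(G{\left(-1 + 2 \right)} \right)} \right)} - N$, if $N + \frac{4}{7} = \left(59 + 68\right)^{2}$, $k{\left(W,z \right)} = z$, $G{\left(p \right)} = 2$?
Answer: $- \frac{112892}{7} \approx -16127.0$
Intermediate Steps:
$b{\left(f \right)} = 1$ ($b{\left(f \right)} = \frac{f + f}{f + f} = \frac{2 f}{2 f} = 2 f \frac{1}{2 f} = 1$)
$N = \frac{112899}{7}$ ($N = - \frac{4}{7} + \left(59 + 68\right)^{2} = - \frac{4}{7} + 127^{2} = - \frac{4}{7} + 16129 = \frac{112899}{7} \approx 16128.0$)
$k{\left(17,b{\left(G{\left(-1 + 2 \right)} \right)} \right)} - N = 1 - \frac{112899}{7} = - \frac{112892}{7}$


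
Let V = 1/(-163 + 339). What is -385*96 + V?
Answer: -6504959/176 ≈ -36960.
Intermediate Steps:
V = 1/176 ≈ 0.0056818
-385*96 + V = -385*96 + 1/176 = -36960 + 1/176 = -6504959/176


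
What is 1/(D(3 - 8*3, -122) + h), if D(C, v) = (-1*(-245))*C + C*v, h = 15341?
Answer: 1/12758 ≈ 7.8382e-5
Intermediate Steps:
D(C, v) = 245*C + C*v
1/(D(3 - 8*3, -122) + h) = 1/((3 - 8*3)*(245 - 122) + 15341) = 1/((3 - 24)*123 + 15341) = 1/(-21*123 + 15341) = 1/(-2583 + 15341) = 1/12758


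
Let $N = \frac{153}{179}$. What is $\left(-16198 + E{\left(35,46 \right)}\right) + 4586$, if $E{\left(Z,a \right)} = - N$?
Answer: $- \frac{2078701}{179} \approx -11613.0$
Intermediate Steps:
$N = \frac{153}{179}$ ($N = 153 \cdot \frac{1}{179} = \frac{153}{179} \approx 0.85475$)
$E{\left(Z,a \right)} = - \frac{153}{179}$ ($E{\left(Z,a \right)} = \left(-1\right) \frac{153}{179} = - \frac{153}{179}$)
$\left(-16198 + E{\left(35,46 \right)}\right) + 4586 = \left(-16198 - \frac{153}{179}\right) + 4586 = - \frac{2899595}{179} + 4586 = - \frac{2078701}{179}$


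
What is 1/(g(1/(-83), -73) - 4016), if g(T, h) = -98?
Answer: -1/4114 ≈ -0.00024307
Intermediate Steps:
1/(g(1/(-83), -73) - 4016) = 1/(-98 - 4016) = 1/(-4114) = -1/4114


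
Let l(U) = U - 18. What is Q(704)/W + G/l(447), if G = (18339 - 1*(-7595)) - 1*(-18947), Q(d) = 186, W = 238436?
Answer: 44220355/422682 ≈ 104.62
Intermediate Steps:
l(U) = -18 + U
G = 44881 (G = (18339 + 7595) + 18947 = 25934 + 18947 = 44881)
Q(704)/W + G/l(447) = 186/238436 + 44881/(-18 + 447) = 186*(1/238436) + 44881/429 = 93/119218 + 44881*(1/429) = 93/119218 + 44881/429 = 44220355/422682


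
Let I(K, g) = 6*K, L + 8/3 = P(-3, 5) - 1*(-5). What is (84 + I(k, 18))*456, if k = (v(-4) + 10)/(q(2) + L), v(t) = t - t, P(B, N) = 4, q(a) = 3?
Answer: 288648/7 ≈ 41235.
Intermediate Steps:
v(t) = 0
L = 19/3 (L = -8/3 + (4 - 1*(-5)) = -8/3 + (4 + 5) = -8/3 + 9 = 19/3 ≈ 6.3333)
k = 15/14 (k = (0 + 10)/(3 + 19/3) = 10/(28/3) = 10*(3/28) = 15/14 ≈ 1.0714)
(84 + I(k, 18))*456 = (84 + 6*(15/14))*456 = (84 + 45/7)*456 = (633/7)*456 = 288648/7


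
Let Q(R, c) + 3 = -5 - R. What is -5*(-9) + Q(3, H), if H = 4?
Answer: 34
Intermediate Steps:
Q(R, c) = -8 - R (Q(R, c) = -3 + (-5 - R) = -8 - R)
-5*(-9) + Q(3, H) = -5*(-9) + (-8 - 1*3) = 45 + (-8 - 3) = 45 - 11 = 34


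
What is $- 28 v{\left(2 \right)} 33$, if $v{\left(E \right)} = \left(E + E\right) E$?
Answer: $-7392$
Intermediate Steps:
$v{\left(E \right)} = 2 E^{2}$ ($v{\left(E \right)} = 2 E E = 2 E^{2}$)
$- 28 v{\left(2 \right)} 33 = - 28 \cdot 2 \cdot 2^{2} \cdot 33 = - 28 \cdot 2 \cdot 4 \cdot 33 = \left(-28\right) 8 \cdot 33 = \left(-224\right) 33 = -7392$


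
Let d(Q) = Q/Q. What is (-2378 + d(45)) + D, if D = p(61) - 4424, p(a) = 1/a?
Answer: -414860/61 ≈ -6801.0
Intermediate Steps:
d(Q) = 1
D = -269863/61 (D = 1/61 - 4424 = -269863/61 ≈ -4424.0)
(-2378 + d(45)) + D = (-2378 + 1) - 269863/61 = -2377 - 269863/61 = -414860/61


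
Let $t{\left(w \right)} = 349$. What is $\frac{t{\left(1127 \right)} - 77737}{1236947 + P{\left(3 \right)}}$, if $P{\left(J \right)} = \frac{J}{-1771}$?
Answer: $- \frac{68527074}{1095316567} \approx -0.062564$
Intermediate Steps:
$P{\left(J \right)} = - \frac{J}{1771}$ ($P{\left(J \right)} = J \left(- \frac{1}{1771}\right) = - \frac{J}{1771}$)
$\frac{t{\left(1127 \right)} - 77737}{1236947 + P{\left(3 \right)}} = \frac{349 - 77737}{1236947 - \frac{3}{1771}} = - \frac{77388}{1236947 - \frac{3}{1771}} = - \frac{77388}{\frac{2190633134}{1771}} = \left(-77388\right) \frac{1771}{2190633134} = - \frac{68527074}{1095316567}$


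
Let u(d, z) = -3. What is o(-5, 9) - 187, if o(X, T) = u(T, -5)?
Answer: -190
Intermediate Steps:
o(X, T) = -3
o(-5, 9) - 187 = -3 - 187 = -190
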